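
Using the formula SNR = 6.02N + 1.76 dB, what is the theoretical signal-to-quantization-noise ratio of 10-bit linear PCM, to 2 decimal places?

61.96 dB

6.02 × 10 + 1.76 = 61.96 dB.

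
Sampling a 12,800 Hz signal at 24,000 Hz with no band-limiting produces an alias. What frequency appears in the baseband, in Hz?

Nyquist = 24,000/2 = 12,000 Hz; 12,800 Hz exceeds it.
Alias = |12,800 − 1×24,000| = |12,800 − 24,000| = 11,200 Hz.

11,200 Hz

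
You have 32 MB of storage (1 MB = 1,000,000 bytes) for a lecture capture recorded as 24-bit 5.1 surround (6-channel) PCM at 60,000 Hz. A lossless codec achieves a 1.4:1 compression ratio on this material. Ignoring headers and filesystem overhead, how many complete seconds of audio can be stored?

Uncompressed byte rate = 60,000 × 3 × 6 = 1,080,000 bytes/s.
After 1.4:1 compression, effective rate ≈ 771428.57 bytes/s.
Capacity = 32 × 1,000,000 = 32,000,000 bytes.
32,000,000 / effective rate ≈ 41.48 s → 41 seconds.

41 seconds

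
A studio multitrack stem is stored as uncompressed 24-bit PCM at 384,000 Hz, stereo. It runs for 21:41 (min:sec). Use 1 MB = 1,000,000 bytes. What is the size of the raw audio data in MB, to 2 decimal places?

2997.50 MB

Duration = 21:41 (min:sec) = 1,301 s.
Bytes = 384,000 samples/s × 1,301 s × 3 bytes/sample × 2 ch = 2,997,504,000 bytes.
2,997,504,000 / 1,000,000 = 2997.50 MB.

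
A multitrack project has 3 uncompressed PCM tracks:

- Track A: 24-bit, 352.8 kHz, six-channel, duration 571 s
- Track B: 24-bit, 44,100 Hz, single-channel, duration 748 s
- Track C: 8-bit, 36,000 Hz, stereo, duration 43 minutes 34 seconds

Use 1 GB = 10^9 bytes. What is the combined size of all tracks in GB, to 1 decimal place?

Track A: 352,800 × 571 × 3 × 6 = 3,626,078,400 bytes.
Track B: 44,100 × 748 × 3 × 1 = 98,960,400 bytes.
Track C: 43 minutes 34 seconds = 2,614 s; 36,000 × 2,614 × 1 × 2 = 188,208,000 bytes.
Total = 3,913,246,800 bytes = 3.9 GB.

3.9 GB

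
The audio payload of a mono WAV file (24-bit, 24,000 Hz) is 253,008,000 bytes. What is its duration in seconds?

3,514 seconds

Byte rate = 24,000 × 3 × 1 = 72,000 bytes/s.
Duration = 253,008,000 / 72,000 = 3,514 s.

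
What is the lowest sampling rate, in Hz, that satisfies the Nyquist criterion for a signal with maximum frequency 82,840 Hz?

Minimum sample rate = 2 × 82,840 Hz = 165,680 Hz.

165,680 Hz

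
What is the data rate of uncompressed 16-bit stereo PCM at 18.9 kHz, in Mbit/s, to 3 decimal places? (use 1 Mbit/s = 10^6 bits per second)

Bit rate = 18,900 × 16 × 2 = 604,800 bits/s.
= 0.605 Mbit/s.

0.605 Mbit/s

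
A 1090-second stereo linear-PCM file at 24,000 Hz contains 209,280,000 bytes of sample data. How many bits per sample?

Bytes per sample = 209,280,000 / (24,000 × 1,090 × 2) = 209,280,000 / 52,320,000 = 4.
Bit depth = 4 × 8 = 32 bits.

32 bits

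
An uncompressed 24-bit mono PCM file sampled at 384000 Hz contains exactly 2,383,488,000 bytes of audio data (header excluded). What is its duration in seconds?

Byte rate = 384,000 × 3 × 1 = 1,152,000 bytes/s.
Duration = 2,383,488,000 / 1,152,000 = 2,069 s.

2,069 seconds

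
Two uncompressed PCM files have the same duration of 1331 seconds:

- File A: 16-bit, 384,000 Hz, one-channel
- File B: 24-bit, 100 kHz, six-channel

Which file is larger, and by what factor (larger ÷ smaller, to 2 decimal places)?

File A: 384,000 × 2 × 1 = 768,000 bytes/s.
File B: 100,000 × 3 × 6 = 1,800,000 bytes/s.
File B is larger; ratio = 2,395,800,000 / 1,022,208,000 = 2.34.

File B, by a factor of 2.34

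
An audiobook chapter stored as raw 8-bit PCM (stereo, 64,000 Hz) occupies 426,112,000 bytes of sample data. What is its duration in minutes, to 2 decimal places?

Byte rate = 64,000 × 1 × 2 = 128,000 bytes/s.
Duration = 426,112,000 / 128,000 = 3,329 s.
3,329 s / 60 = 55.48 minutes.

55.48 minutes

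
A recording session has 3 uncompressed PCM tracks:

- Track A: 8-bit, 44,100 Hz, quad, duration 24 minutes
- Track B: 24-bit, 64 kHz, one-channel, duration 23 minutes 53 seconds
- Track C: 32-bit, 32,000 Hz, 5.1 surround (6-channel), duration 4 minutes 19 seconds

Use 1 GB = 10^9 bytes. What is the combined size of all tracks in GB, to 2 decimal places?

Track A: 24 minutes = 1,440 s; 44,100 × 1,440 × 1 × 4 = 254,016,000 bytes.
Track B: 23 minutes 53 seconds = 1,433 s; 64,000 × 1,433 × 3 × 1 = 275,136,000 bytes.
Track C: 4 minutes 19 seconds = 259 s; 32,000 × 259 × 4 × 6 = 198,912,000 bytes.
Total = 728,064,000 bytes = 0.73 GB.

0.73 GB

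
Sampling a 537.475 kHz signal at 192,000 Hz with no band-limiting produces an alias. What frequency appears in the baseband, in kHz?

Nyquist = 192,000/2 = 96,000 Hz; 537,475 Hz exceeds it.
Alias = |537,475 − 3×192,000| = |537,475 − 576,000| = 38,525 Hz = 38.525 kHz.

38.525 kHz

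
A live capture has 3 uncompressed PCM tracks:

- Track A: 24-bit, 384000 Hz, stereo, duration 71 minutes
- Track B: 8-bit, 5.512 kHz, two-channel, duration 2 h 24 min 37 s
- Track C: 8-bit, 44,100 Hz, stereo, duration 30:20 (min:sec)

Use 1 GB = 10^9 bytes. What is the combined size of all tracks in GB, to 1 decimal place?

Track A: 71 minutes = 4,260 s; 384,000 × 4,260 × 3 × 2 = 9,815,040,000 bytes.
Track B: 2 h 24 min 37 s = 8,677 s; 5,512 × 8,677 × 1 × 2 = 95,655,248 bytes.
Track C: 30:20 (min:sec) = 1,820 s; 44,100 × 1,820 × 1 × 2 = 160,524,000 bytes.
Total = 10,071,219,248 bytes = 10.1 GB.

10.1 GB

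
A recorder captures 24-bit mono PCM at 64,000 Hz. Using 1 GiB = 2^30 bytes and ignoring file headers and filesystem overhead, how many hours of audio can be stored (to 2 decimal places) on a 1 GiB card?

Uncompressed byte rate = 64,000 × 3 × 1 = 192,000 bytes/s.
Capacity = 1 × 1,073,741,824 = 1,073,741,824 bytes.
1,073,741,824 / 192,000 ≈ 5592.41 s → 1.55 hours.

1.55 hours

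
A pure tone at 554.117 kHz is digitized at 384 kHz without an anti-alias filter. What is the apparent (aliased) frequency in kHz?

Nyquist = 384,000/2 = 192,000 Hz; 554,117 Hz exceeds it.
Alias = |554,117 − 1×384,000| = |554,117 − 384,000| = 170,117 Hz = 170.117 kHz.

170.117 kHz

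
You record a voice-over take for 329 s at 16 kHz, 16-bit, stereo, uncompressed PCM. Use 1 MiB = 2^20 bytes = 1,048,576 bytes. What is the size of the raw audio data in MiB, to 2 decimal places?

Bytes = 16,000 samples/s × 329 s × 2 bytes/sample × 2 ch = 21,056,000 bytes.
21,056,000 / 1,048,576 = 20.08 MiB.

20.08 MiB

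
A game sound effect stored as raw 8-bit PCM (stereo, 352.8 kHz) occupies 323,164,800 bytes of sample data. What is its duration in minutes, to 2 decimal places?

7.63 minutes

Byte rate = 352,800 × 1 × 2 = 705,600 bytes/s.
Duration = 323,164,800 / 705,600 = 458 s.
458 s / 60 = 7.63 minutes.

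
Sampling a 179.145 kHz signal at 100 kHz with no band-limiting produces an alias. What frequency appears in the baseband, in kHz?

20.855 kHz

Nyquist = 100,000/2 = 50,000 Hz; 179,145 Hz exceeds it.
Alias = |179,145 − 2×100,000| = |179,145 − 200,000| = 20,855 Hz = 20.855 kHz.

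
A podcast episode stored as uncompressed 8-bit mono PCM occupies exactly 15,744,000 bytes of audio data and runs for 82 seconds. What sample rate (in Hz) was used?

192,000 Hz

Bytes = sample_rate × seconds × bytes_per_sample × channels.
sample_rate = 15,744,000 / (82 × 1 × 1) = 15,744,000 / 82 = 192,000 Hz.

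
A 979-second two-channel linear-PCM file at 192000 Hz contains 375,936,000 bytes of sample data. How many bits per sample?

Bytes per sample = 375,936,000 / (192,000 × 979 × 2) = 375,936,000 / 375,936,000 = 1.
Bit depth = 1 × 8 = 8 bits.

8 bits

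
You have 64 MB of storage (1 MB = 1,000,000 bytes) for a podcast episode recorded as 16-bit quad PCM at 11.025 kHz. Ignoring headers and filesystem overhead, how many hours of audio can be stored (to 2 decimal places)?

0.20 hours

Uncompressed byte rate = 11,025 × 2 × 4 = 88,200 bytes/s.
Capacity = 64 × 1,000,000 = 64,000,000 bytes.
64,000,000 / 88,200 ≈ 725.62 s → 0.20 hours.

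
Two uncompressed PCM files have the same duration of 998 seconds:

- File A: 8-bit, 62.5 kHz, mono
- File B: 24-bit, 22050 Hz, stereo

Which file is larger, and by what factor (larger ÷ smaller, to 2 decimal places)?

File A: 62,500 × 1 × 1 = 62,500 bytes/s.
File B: 22,050 × 3 × 2 = 132,300 bytes/s.
File B is larger; ratio = 132,035,400 / 62,375,000 = 2.12.

File B, by a factor of 2.12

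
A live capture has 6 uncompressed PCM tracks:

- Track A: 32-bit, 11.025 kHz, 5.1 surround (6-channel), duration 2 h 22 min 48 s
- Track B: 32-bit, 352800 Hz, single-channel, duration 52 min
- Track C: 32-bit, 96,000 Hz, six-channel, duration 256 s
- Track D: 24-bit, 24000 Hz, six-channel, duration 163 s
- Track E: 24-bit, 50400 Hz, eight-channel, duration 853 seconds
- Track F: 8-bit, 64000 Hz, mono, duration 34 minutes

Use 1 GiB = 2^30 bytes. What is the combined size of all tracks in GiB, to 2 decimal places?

Track A: 2 h 22 min 48 s = 8,568 s; 11,025 × 8,568 × 4 × 6 = 2,267,092,800 bytes.
Track B: 52 min = 3,120 s; 352,800 × 3,120 × 4 × 1 = 4,402,944,000 bytes.
Track C: 96,000 × 256 × 4 × 6 = 589,824,000 bytes.
Track D: 24,000 × 163 × 3 × 6 = 70,416,000 bytes.
Track E: 50,400 × 853 × 3 × 8 = 1,031,788,800 bytes.
Track F: 34 minutes = 2,040 s; 64,000 × 2,040 × 1 × 1 = 130,560,000 bytes.
Total = 8,492,625,600 bytes = 7.91 GiB.

7.91 GiB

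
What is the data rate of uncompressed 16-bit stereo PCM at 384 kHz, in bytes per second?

Bit rate = 384,000 × 16 × 2 = 12,288,000 bits/s.
12,288,000 / 8 = 1,536,000 bytes/s.

1,536,000 bytes/s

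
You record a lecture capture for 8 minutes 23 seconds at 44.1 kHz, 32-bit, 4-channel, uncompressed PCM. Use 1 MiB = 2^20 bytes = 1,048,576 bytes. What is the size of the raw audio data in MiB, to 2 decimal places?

338.48 MiB

Duration = 8 minutes 23 seconds = 503 s.
Bytes = 44,100 samples/s × 503 s × 4 bytes/sample × 4 ch = 354,916,800 bytes.
354,916,800 / 1,048,576 = 338.48 MiB.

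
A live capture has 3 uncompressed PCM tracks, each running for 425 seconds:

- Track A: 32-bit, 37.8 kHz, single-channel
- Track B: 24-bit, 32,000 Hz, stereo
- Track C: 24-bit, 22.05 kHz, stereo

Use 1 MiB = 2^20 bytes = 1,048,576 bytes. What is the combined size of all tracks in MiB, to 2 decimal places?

Track A: 37,800 × 425 × 4 × 1 = 64,260,000 bytes.
Track B: 32,000 × 425 × 3 × 2 = 81,600,000 bytes.
Track C: 22,050 × 425 × 3 × 2 = 56,227,500 bytes.
Total = 202,087,500 bytes = 192.73 MiB.

192.73 MiB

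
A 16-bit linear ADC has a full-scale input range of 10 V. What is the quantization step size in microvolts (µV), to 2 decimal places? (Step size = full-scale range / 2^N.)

10 V / 2^16 = 10 / 65,536 V = 152.59 µV.

152.59 µV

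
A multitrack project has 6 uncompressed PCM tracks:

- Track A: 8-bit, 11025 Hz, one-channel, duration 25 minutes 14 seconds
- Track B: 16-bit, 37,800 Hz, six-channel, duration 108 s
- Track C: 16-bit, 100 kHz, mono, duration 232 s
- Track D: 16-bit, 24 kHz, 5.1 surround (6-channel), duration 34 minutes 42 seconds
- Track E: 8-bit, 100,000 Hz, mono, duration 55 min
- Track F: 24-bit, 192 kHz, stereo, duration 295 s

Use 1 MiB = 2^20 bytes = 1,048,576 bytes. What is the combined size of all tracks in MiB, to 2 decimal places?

1317.54 MiB

Track A: 25 minutes 14 seconds = 1,514 s; 11,025 × 1,514 × 1 × 1 = 16,691,850 bytes.
Track B: 37,800 × 108 × 2 × 6 = 48,988,800 bytes.
Track C: 100,000 × 232 × 2 × 1 = 46,400,000 bytes.
Track D: 34 minutes 42 seconds = 2,082 s; 24,000 × 2,082 × 2 × 6 = 599,616,000 bytes.
Track E: 55 min = 3,300 s; 100,000 × 3,300 × 1 × 1 = 330,000,000 bytes.
Track F: 192,000 × 295 × 3 × 2 = 339,840,000 bytes.
Total = 1,381,536,650 bytes = 1317.54 MiB.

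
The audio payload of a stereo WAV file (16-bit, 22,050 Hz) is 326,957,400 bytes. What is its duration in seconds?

Byte rate = 22,050 × 2 × 2 = 88,200 bytes/s.
Duration = 326,957,400 / 88,200 = 3,707 s.

3,707 seconds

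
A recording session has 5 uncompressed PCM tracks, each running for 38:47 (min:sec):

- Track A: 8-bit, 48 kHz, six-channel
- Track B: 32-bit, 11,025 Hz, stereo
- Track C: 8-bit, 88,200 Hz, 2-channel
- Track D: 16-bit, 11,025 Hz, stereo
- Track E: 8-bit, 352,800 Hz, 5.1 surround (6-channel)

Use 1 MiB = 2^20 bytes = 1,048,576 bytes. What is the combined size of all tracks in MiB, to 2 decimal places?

6021.80 MiB

38:47 (min:sec) = 2,327 s.
Track A: 48,000 × 2,327 × 1 × 6 = 670,176,000 bytes.
Track B: 11,025 × 2,327 × 4 × 2 = 205,241,400 bytes.
Track C: 88,200 × 2,327 × 1 × 2 = 410,482,800 bytes.
Track D: 11,025 × 2,327 × 2 × 2 = 102,620,700 bytes.
Track E: 352,800 × 2,327 × 1 × 6 = 4,925,793,600 bytes.
Total = 6,314,314,500 bytes = 6021.80 MiB.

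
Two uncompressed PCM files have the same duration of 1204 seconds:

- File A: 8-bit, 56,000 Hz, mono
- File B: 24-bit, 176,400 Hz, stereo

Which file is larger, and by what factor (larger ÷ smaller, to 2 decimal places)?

File A: 56,000 × 1 × 1 = 56,000 bytes/s.
File B: 176,400 × 3 × 2 = 1,058,400 bytes/s.
File B is larger; ratio = 1,274,313,600 / 67,424,000 = 18.90.

File B, by a factor of 18.90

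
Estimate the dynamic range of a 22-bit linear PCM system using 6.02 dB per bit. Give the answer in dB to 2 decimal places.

132.44 dB

22 × 6.02 = 132.44 dB.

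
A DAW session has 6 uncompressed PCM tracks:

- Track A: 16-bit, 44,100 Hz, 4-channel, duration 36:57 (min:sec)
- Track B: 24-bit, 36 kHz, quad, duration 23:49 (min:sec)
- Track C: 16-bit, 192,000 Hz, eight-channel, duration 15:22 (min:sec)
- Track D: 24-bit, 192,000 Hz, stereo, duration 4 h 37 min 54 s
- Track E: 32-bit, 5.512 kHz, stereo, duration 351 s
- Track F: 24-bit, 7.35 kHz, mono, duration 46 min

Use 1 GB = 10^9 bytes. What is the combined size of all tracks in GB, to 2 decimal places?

23.52 GB

Track A: 36:57 (min:sec) = 2,217 s; 44,100 × 2,217 × 2 × 4 = 782,157,600 bytes.
Track B: 23:49 (min:sec) = 1,429 s; 36,000 × 1,429 × 3 × 4 = 617,328,000 bytes.
Track C: 15:22 (min:sec) = 922 s; 192,000 × 922 × 2 × 8 = 2,832,384,000 bytes.
Track D: 4 h 37 min 54 s = 16,674 s; 192,000 × 16,674 × 3 × 2 = 19,208,448,000 bytes.
Track E: 5,512 × 351 × 4 × 2 = 15,477,696 bytes.
Track F: 46 min = 2,760 s; 7,350 × 2,760 × 3 × 1 = 60,858,000 bytes.
Total = 23,516,653,296 bytes = 23.52 GB.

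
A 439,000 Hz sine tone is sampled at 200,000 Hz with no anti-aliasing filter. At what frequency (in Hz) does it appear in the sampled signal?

Nyquist = 200,000/2 = 100,000 Hz; 439,000 Hz exceeds it.
Alias = |439,000 − 2×200,000| = |439,000 − 400,000| = 39,000 Hz.

39,000 Hz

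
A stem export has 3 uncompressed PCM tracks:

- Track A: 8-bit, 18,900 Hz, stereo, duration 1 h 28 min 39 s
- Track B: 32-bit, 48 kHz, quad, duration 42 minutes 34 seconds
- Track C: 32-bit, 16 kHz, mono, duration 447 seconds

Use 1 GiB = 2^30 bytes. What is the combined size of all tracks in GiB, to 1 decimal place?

2.0 GiB

Track A: 1 h 28 min 39 s = 5,319 s; 18,900 × 5,319 × 1 × 2 = 201,058,200 bytes.
Track B: 42 minutes 34 seconds = 2,554 s; 48,000 × 2,554 × 4 × 4 = 1,961,472,000 bytes.
Track C: 16,000 × 447 × 4 × 1 = 28,608,000 bytes.
Total = 2,191,138,200 bytes = 2.0 GiB.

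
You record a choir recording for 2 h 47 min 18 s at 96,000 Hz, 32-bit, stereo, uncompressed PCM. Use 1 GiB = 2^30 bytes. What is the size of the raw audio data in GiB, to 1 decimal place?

Duration = 2 h 47 min 18 s = 10,038 s.
Bytes = 96,000 samples/s × 10,038 s × 4 bytes/sample × 2 ch = 7,709,184,000 bytes.
7,709,184,000 / 1,073,741,824 = 7.2 GiB.

7.2 GiB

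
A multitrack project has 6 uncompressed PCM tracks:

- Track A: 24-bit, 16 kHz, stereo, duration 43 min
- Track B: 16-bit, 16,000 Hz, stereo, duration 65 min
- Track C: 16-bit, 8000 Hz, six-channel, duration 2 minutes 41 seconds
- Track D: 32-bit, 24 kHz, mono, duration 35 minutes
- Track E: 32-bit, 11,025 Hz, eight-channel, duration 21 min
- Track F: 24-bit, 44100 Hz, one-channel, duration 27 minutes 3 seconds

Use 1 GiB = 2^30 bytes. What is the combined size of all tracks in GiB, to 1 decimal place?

Track A: 43 min = 2,580 s; 16,000 × 2,580 × 3 × 2 = 247,680,000 bytes.
Track B: 65 min = 3,900 s; 16,000 × 3,900 × 2 × 2 = 249,600,000 bytes.
Track C: 2 minutes 41 seconds = 161 s; 8,000 × 161 × 2 × 6 = 15,456,000 bytes.
Track D: 35 minutes = 2,100 s; 24,000 × 2,100 × 4 × 1 = 201,600,000 bytes.
Track E: 21 min = 1,260 s; 11,025 × 1,260 × 4 × 8 = 444,528,000 bytes.
Track F: 27 minutes 3 seconds = 1,623 s; 44,100 × 1,623 × 3 × 1 = 214,722,900 bytes.
Total = 1,373,586,900 bytes = 1.3 GiB.

1.3 GiB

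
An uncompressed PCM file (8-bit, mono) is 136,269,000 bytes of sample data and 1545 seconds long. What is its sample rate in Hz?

Bytes = sample_rate × seconds × bytes_per_sample × channels.
sample_rate = 136,269,000 / (1,545 × 1 × 1) = 136,269,000 / 1,545 = 88,200 Hz.

88,200 Hz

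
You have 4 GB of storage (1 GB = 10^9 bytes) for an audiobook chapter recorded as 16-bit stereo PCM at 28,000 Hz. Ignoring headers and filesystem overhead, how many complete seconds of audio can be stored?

Uncompressed byte rate = 28,000 × 2 × 2 = 112,000 bytes/s.
Capacity = 4 × 1,000,000,000 = 4,000,000,000 bytes.
4,000,000,000 / 112,000 ≈ 35714.29 s → 35,714 seconds.

35,714 seconds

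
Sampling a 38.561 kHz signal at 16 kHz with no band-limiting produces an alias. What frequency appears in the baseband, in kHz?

6.561 kHz

Nyquist = 16,000/2 = 8,000 Hz; 38,561 Hz exceeds it.
Alias = |38,561 − 2×16,000| = |38,561 − 32,000| = 6,561 Hz = 6.561 kHz.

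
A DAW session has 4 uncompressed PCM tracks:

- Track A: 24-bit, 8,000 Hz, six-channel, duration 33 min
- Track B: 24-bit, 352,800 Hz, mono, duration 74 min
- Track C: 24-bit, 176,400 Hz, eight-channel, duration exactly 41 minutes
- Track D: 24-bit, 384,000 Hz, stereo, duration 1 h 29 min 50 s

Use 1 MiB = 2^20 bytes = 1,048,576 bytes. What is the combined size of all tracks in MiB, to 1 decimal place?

26529.0 MiB

Track A: 33 min = 1,980 s; 8,000 × 1,980 × 3 × 6 = 285,120,000 bytes.
Track B: 74 min = 4,440 s; 352,800 × 4,440 × 3 × 1 = 4,699,296,000 bytes.
Track C: exactly 41 minutes = 2,460 s; 176,400 × 2,460 × 3 × 8 = 10,414,656,000 bytes.
Track D: 1 h 29 min 50 s = 5,390 s; 384,000 × 5,390 × 3 × 2 = 12,418,560,000 bytes.
Total = 27,817,632,000 bytes = 26529.0 MiB.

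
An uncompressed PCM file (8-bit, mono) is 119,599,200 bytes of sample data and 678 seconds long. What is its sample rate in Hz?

176,400 Hz

Bytes = sample_rate × seconds × bytes_per_sample × channels.
sample_rate = 119,599,200 / (678 × 1 × 1) = 119,599,200 / 678 = 176,400 Hz.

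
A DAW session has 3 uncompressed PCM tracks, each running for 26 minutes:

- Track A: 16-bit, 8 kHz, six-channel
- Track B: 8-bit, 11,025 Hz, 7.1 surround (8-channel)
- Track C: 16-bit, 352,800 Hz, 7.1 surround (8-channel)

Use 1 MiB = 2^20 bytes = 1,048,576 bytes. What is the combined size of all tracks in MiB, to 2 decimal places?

26 minutes = 1,560 s.
Track A: 8,000 × 1,560 × 2 × 6 = 149,760,000 bytes.
Track B: 11,025 × 1,560 × 1 × 8 = 137,592,000 bytes.
Track C: 352,800 × 1,560 × 2 × 8 = 8,805,888,000 bytes.
Total = 9,093,240,000 bytes = 8671.99 MiB.

8671.99 MiB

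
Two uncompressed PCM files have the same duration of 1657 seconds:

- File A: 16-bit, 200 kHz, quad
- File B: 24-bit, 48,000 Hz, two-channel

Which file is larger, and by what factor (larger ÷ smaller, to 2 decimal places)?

File A, by a factor of 5.56

File A: 200,000 × 2 × 4 = 1,600,000 bytes/s.
File B: 48,000 × 3 × 2 = 288,000 bytes/s.
File A is larger; ratio = 2,651,200,000 / 477,216,000 = 5.56.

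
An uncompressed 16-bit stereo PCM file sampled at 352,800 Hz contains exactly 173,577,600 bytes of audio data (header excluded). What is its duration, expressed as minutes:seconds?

Byte rate = 352,800 × 2 × 2 = 1,411,200 bytes/s.
Duration = 173,577,600 / 1,411,200 = 123 s.
123 s = 2:03.

2:03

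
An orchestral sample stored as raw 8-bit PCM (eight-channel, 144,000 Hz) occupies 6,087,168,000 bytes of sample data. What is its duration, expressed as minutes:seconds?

88:04

Byte rate = 144,000 × 1 × 8 = 1,152,000 bytes/s.
Duration = 6,087,168,000 / 1,152,000 = 5,284 s.
5,284 s = 88:04.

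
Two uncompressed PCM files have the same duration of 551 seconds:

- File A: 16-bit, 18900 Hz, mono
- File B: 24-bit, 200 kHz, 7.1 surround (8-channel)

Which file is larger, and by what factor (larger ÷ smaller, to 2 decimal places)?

File A: 18,900 × 2 × 1 = 37,800 bytes/s.
File B: 200,000 × 3 × 8 = 4,800,000 bytes/s.
File B is larger; ratio = 2,644,800,000 / 20,827,800 = 126.98.

File B, by a factor of 126.98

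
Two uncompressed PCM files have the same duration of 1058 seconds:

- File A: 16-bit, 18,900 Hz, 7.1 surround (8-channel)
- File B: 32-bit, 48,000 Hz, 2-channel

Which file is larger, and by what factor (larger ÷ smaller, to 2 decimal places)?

File B, by a factor of 1.27

File A: 18,900 × 2 × 8 = 302,400 bytes/s.
File B: 48,000 × 4 × 2 = 384,000 bytes/s.
File B is larger; ratio = 406,272,000 / 319,939,200 = 1.27.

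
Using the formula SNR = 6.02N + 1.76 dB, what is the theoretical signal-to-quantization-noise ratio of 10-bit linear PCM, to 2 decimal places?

6.02 × 10 + 1.76 = 61.96 dB.

61.96 dB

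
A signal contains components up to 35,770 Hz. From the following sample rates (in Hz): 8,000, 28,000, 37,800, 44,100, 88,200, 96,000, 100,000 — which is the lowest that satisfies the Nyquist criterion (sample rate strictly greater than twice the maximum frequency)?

88,200 Hz

Need sample rate > 2 × 35,770 = 71,540 Hz.
Lowest listed rate above 71,540 Hz is 88,200 Hz.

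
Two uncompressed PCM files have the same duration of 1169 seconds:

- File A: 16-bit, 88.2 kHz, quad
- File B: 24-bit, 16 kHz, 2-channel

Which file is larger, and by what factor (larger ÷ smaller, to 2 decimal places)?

File A: 88,200 × 2 × 4 = 705,600 bytes/s.
File B: 16,000 × 3 × 2 = 96,000 bytes/s.
File A is larger; ratio = 824,846,400 / 112,224,000 = 7.35.

File A, by a factor of 7.35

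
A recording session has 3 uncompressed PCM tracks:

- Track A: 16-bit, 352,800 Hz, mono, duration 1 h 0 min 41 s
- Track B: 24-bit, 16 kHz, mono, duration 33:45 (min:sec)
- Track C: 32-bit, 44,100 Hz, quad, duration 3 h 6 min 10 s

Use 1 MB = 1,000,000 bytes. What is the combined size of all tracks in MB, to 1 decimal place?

10547.8 MB

Track A: 1 h 0 min 41 s = 3,641 s; 352,800 × 3,641 × 2 × 1 = 2,569,089,600 bytes.
Track B: 33:45 (min:sec) = 2,025 s; 16,000 × 2,025 × 3 × 1 = 97,200,000 bytes.
Track C: 3 h 6 min 10 s = 11,170 s; 44,100 × 11,170 × 4 × 4 = 7,881,552,000 bytes.
Total = 10,547,841,600 bytes = 10547.8 MB.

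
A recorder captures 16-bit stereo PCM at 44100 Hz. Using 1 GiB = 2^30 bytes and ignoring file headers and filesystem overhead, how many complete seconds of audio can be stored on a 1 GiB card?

6,086 seconds

Uncompressed byte rate = 44,100 × 2 × 2 = 176,400 bytes/s.
Capacity = 1 × 1,073,741,824 = 1,073,741,824 bytes.
1,073,741,824 / 176,400 ≈ 6086.97 s → 6,086 seconds.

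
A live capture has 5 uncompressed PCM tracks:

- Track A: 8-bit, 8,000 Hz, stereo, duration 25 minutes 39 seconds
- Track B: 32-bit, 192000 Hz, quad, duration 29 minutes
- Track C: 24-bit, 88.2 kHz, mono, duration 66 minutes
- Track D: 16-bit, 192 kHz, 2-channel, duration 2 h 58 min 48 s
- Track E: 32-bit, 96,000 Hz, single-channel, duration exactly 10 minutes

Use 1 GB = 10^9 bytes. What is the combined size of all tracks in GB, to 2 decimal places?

Track A: 25 minutes 39 seconds = 1,539 s; 8,000 × 1,539 × 1 × 2 = 24,624,000 bytes.
Track B: 29 minutes = 1,740 s; 192,000 × 1,740 × 4 × 4 = 5,345,280,000 bytes.
Track C: 66 minutes = 3,960 s; 88,200 × 3,960 × 3 × 1 = 1,047,816,000 bytes.
Track D: 2 h 58 min 48 s = 10,728 s; 192,000 × 10,728 × 2 × 2 = 8,239,104,000 bytes.
Track E: exactly 10 minutes = 600 s; 96,000 × 600 × 4 × 1 = 230,400,000 bytes.
Total = 14,887,224,000 bytes = 14.89 GB.

14.89 GB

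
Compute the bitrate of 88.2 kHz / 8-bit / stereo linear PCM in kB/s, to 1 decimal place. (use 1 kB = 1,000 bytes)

Bit rate = 88,200 × 8 × 2 = 1,411,200 bits/s.
1,411,200 / 8 = 176,400 B/s = 176.4 kB/s.

176.4 kB/s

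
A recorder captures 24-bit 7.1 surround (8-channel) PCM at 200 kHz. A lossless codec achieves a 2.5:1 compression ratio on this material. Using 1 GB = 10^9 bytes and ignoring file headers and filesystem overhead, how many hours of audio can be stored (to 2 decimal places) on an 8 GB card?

1.16 hours

Uncompressed byte rate = 200,000 × 3 × 8 = 4,800,000 bytes/s.
After 2.5:1 compression, effective rate ≈ 1920000 bytes/s.
Capacity = 8 × 1,000,000,000 = 8,000,000,000 bytes.
8,000,000,000 / effective rate ≈ 4166.67 s → 1.16 hours.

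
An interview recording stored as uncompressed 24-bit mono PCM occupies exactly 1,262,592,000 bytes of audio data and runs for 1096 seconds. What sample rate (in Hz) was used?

Bytes = sample_rate × seconds × bytes_per_sample × channels.
sample_rate = 1,262,592,000 / (1,096 × 3 × 1) = 1,262,592,000 / 3,288 = 384,000 Hz.

384,000 Hz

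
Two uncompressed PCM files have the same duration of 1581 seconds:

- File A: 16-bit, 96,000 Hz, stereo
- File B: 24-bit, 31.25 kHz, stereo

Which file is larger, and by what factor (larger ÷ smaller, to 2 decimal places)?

File A: 96,000 × 2 × 2 = 384,000 bytes/s.
File B: 31,250 × 3 × 2 = 187,500 bytes/s.
File A is larger; ratio = 607,104,000 / 296,437,500 = 2.05.

File A, by a factor of 2.05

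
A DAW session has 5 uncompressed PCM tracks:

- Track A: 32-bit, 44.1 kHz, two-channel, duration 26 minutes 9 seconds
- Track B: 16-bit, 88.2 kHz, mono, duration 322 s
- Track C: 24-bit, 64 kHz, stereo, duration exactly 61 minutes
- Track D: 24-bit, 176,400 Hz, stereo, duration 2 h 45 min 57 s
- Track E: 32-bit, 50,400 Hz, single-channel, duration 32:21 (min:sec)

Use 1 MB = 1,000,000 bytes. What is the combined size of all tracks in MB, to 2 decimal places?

12945.58 MB

Track A: 26 minutes 9 seconds = 1,569 s; 44,100 × 1,569 × 4 × 2 = 553,543,200 bytes.
Track B: 88,200 × 322 × 2 × 1 = 56,800,800 bytes.
Track C: exactly 61 minutes = 3,660 s; 64,000 × 3,660 × 3 × 2 = 1,405,440,000 bytes.
Track D: 2 h 45 min 57 s = 9,957 s; 176,400 × 9,957 × 3 × 2 = 10,538,488,800 bytes.
Track E: 32:21 (min:sec) = 1,941 s; 50,400 × 1,941 × 4 × 1 = 391,305,600 bytes.
Total = 12,945,578,400 bytes = 12945.58 MB.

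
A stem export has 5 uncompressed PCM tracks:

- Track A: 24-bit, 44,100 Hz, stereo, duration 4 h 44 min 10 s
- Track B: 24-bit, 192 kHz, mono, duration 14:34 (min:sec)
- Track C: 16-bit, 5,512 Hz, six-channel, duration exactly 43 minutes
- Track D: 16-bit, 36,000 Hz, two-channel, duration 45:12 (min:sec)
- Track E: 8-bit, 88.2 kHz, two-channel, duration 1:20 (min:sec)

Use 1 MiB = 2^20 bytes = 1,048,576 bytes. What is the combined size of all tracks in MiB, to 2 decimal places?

5331.18 MiB

Track A: 4 h 44 min 10 s = 17,050 s; 44,100 × 17,050 × 3 × 2 = 4,511,430,000 bytes.
Track B: 14:34 (min:sec) = 874 s; 192,000 × 874 × 3 × 1 = 503,424,000 bytes.
Track C: exactly 43 minutes = 2,580 s; 5,512 × 2,580 × 2 × 6 = 170,651,520 bytes.
Track D: 45:12 (min:sec) = 2,712 s; 36,000 × 2,712 × 2 × 2 = 390,528,000 bytes.
Track E: 1:20 (min:sec) = 80 s; 88,200 × 80 × 1 × 2 = 14,112,000 bytes.
Total = 5,590,145,520 bytes = 5331.18 MiB.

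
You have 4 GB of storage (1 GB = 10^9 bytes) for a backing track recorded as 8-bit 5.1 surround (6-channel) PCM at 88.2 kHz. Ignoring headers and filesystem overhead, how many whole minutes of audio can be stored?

Uncompressed byte rate = 88,200 × 1 × 6 = 529,200 bytes/s.
Capacity = 4 × 1,000,000,000 = 4,000,000,000 bytes.
4,000,000,000 / 529,200 ≈ 7558.58 s → 125 minutes.

125 minutes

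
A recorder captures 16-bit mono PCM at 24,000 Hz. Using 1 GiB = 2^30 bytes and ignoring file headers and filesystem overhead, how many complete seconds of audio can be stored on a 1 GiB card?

22,369 seconds

Uncompressed byte rate = 24,000 × 2 × 1 = 48,000 bytes/s.
Capacity = 1 × 1,073,741,824 = 1,073,741,824 bytes.
1,073,741,824 / 48,000 ≈ 22369.62 s → 22,369 seconds.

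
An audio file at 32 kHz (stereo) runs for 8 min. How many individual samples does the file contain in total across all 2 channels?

30,720,000 samples

8 min = 480 s.
32,000 × 480 s × 2 ch = 30,720,000 samples.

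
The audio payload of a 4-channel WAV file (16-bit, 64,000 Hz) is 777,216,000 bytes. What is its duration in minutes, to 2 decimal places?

25.30 minutes

Byte rate = 64,000 × 2 × 4 = 512,000 bytes/s.
Duration = 777,216,000 / 512,000 = 1,518 s.
1,518 s / 60 = 25.30 minutes.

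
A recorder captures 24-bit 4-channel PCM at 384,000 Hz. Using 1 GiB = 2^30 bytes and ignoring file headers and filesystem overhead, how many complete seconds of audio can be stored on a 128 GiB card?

29,826 seconds

Uncompressed byte rate = 384,000 × 3 × 4 = 4,608,000 bytes/s.
Capacity = 128 × 1,073,741,824 = 137,438,953,472 bytes.
137,438,953,472 / 4,608,000 ≈ 29826.16 s → 29,826 seconds.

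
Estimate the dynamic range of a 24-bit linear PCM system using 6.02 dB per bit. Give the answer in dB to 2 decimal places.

24 × 6.02 = 144.48 dB.

144.48 dB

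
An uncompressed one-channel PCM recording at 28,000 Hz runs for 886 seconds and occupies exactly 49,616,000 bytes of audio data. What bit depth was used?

Bytes per sample = 49,616,000 / (28,000 × 886 × 1) = 49,616,000 / 24,808,000 = 2.
Bit depth = 2 × 8 = 16 bits.

16 bits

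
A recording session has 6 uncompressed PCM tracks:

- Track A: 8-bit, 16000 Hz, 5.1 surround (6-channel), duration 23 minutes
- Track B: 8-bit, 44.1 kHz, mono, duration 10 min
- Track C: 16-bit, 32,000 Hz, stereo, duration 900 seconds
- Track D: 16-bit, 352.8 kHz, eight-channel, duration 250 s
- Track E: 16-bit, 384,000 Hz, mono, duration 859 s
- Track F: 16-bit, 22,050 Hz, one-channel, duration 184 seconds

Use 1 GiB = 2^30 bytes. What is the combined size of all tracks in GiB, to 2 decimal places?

Track A: 23 minutes = 1,380 s; 16,000 × 1,380 × 1 × 6 = 132,480,000 bytes.
Track B: 10 min = 600 s; 44,100 × 600 × 1 × 1 = 26,460,000 bytes.
Track C: 32,000 × 900 × 2 × 2 = 115,200,000 bytes.
Track D: 352,800 × 250 × 2 × 8 = 1,411,200,000 bytes.
Track E: 384,000 × 859 × 2 × 1 = 659,712,000 bytes.
Track F: 22,050 × 184 × 2 × 1 = 8,114,400 bytes.
Total = 2,353,166,400 bytes = 2.19 GiB.

2.19 GiB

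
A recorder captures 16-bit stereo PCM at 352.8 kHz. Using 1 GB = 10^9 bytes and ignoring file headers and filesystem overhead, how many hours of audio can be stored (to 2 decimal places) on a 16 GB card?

Uncompressed byte rate = 352,800 × 2 × 2 = 1,411,200 bytes/s.
Capacity = 16 × 1,000,000,000 = 16,000,000,000 bytes.
16,000,000,000 / 1,411,200 ≈ 11337.87 s → 3.15 hours.

3.15 hours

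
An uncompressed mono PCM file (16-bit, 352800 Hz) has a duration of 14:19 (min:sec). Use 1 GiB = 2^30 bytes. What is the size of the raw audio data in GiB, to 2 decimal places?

Duration = 14:19 (min:sec) = 859 s.
Bytes = 352,800 samples/s × 859 s × 2 bytes/sample × 1 ch = 606,110,400 bytes.
606,110,400 / 1,073,741,824 = 0.56 GiB.

0.56 GiB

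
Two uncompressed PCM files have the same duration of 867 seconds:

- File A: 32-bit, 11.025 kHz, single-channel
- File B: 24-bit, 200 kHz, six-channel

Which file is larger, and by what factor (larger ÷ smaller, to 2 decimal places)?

File B, by a factor of 81.63

File A: 11,025 × 4 × 1 = 44,100 bytes/s.
File B: 200,000 × 3 × 6 = 3,600,000 bytes/s.
File B is larger; ratio = 3,121,200,000 / 38,234,700 = 81.63.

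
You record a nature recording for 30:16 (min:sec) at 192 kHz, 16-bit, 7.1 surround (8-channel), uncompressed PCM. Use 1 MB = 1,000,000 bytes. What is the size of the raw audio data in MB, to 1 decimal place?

5578.8 MB

Duration = 30:16 (min:sec) = 1,816 s.
Bytes = 192,000 samples/s × 1,816 s × 2 bytes/sample × 8 ch = 5,578,752,000 bytes.
5,578,752,000 / 1,000,000 = 5578.8 MB.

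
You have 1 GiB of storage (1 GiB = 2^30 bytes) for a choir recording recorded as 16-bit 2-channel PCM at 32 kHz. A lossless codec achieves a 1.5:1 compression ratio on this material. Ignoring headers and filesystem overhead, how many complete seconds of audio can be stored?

Uncompressed byte rate = 32,000 × 2 × 2 = 128,000 bytes/s.
After 1.5:1 compression, effective rate ≈ 85333.33 bytes/s.
Capacity = 1 × 1,073,741,824 = 1,073,741,824 bytes.
1,073,741,824 / effective rate ≈ 12582.91 s → 12,582 seconds.

12,582 seconds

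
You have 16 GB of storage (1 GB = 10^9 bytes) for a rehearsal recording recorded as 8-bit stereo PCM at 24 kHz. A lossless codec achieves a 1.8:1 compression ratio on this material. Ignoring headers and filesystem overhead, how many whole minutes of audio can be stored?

Uncompressed byte rate = 24,000 × 1 × 2 = 48,000 bytes/s.
After 1.8:1 compression, effective rate ≈ 26666.67 bytes/s.
Capacity = 16 × 1,000,000,000 = 16,000,000,000 bytes.
16,000,000,000 / effective rate ≈ 600000 s → 10,000 minutes.

10,000 minutes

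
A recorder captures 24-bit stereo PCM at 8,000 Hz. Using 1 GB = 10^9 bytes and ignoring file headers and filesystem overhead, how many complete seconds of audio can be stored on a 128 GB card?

Uncompressed byte rate = 8,000 × 3 × 2 = 48,000 bytes/s.
Capacity = 128 × 1,000,000,000 = 128,000,000,000 bytes.
128,000,000,000 / 48,000 ≈ 2666666.67 s → 2,666,666 seconds.

2,666,666 seconds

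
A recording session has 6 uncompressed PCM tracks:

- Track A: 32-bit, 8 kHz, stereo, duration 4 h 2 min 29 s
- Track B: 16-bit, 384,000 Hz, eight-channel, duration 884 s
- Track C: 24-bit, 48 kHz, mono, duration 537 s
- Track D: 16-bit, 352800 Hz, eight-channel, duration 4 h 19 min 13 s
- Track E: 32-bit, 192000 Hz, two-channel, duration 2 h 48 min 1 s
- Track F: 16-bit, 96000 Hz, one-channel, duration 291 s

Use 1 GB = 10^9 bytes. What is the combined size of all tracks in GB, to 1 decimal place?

109.8 GB

Track A: 4 h 2 min 29 s = 14,549 s; 8,000 × 14,549 × 4 × 2 = 931,136,000 bytes.
Track B: 384,000 × 884 × 2 × 8 = 5,431,296,000 bytes.
Track C: 48,000 × 537 × 3 × 1 = 77,328,000 bytes.
Track D: 4 h 19 min 13 s = 15,553 s; 352,800 × 15,553 × 2 × 8 = 87,793,574,400 bytes.
Track E: 2 h 48 min 1 s = 10,081 s; 192,000 × 10,081 × 4 × 2 = 15,484,416,000 bytes.
Track F: 96,000 × 291 × 2 × 1 = 55,872,000 bytes.
Total = 109,773,622,400 bytes = 109.8 GB.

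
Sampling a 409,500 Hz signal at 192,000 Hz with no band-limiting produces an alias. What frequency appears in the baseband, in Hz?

25,500 Hz

Nyquist = 192,000/2 = 96,000 Hz; 409,500 Hz exceeds it.
Alias = |409,500 − 2×192,000| = |409,500 − 384,000| = 25,500 Hz.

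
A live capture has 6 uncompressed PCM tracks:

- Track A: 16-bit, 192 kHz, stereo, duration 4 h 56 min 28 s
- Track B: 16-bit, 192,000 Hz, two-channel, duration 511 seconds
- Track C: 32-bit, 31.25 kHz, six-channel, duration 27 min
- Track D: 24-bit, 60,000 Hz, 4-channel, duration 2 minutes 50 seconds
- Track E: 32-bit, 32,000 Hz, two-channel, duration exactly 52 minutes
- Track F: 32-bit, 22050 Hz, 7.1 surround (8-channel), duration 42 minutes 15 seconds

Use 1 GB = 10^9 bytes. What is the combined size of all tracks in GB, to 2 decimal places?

Track A: 4 h 56 min 28 s = 17,788 s; 192,000 × 17,788 × 2 × 2 = 13,661,184,000 bytes.
Track B: 192,000 × 511 × 2 × 2 = 392,448,000 bytes.
Track C: 27 min = 1,620 s; 31,250 × 1,620 × 4 × 6 = 1,215,000,000 bytes.
Track D: 2 minutes 50 seconds = 170 s; 60,000 × 170 × 3 × 4 = 122,400,000 bytes.
Track E: exactly 52 minutes = 3,120 s; 32,000 × 3,120 × 4 × 2 = 798,720,000 bytes.
Track F: 42 minutes 15 seconds = 2,535 s; 22,050 × 2,535 × 4 × 8 = 1,788,696,000 bytes.
Total = 17,978,448,000 bytes = 17.98 GB.

17.98 GB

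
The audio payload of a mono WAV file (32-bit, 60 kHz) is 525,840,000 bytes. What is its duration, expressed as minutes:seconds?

36:31

Byte rate = 60,000 × 4 × 1 = 240,000 bytes/s.
Duration = 525,840,000 / 240,000 = 2,191 s.
2,191 s = 36:31.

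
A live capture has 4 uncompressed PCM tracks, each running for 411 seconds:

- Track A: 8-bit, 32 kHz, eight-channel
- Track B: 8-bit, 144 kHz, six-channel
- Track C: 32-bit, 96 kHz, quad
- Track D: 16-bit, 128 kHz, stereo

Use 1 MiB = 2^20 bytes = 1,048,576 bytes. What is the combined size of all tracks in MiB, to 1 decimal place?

1241.7 MiB

Track A: 32,000 × 411 × 1 × 8 = 105,216,000 bytes.
Track B: 144,000 × 411 × 1 × 6 = 355,104,000 bytes.
Track C: 96,000 × 411 × 4 × 4 = 631,296,000 bytes.
Track D: 128,000 × 411 × 2 × 2 = 210,432,000 bytes.
Total = 1,302,048,000 bytes = 1241.7 MiB.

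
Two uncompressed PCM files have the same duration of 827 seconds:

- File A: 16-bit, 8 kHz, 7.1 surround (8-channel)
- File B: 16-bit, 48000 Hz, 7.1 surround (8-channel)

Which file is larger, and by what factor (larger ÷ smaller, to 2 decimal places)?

File A: 8,000 × 2 × 8 = 128,000 bytes/s.
File B: 48,000 × 2 × 8 = 768,000 bytes/s.
File B is larger; ratio = 635,136,000 / 105,856,000 = 6.00.

File B, by a factor of 6.00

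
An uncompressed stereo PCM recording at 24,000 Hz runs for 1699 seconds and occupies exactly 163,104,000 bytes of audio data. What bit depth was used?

Bytes per sample = 163,104,000 / (24,000 × 1,699 × 2) = 163,104,000 / 81,552,000 = 2.
Bit depth = 2 × 8 = 16 bits.

16 bits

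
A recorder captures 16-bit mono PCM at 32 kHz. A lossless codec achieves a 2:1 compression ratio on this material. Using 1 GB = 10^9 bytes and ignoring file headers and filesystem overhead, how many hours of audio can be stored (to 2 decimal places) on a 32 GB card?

Uncompressed byte rate = 32,000 × 2 × 1 = 64,000 bytes/s.
After 2:1 compression, effective rate ≈ 32000 bytes/s.
Capacity = 32 × 1,000,000,000 = 32,000,000,000 bytes.
32,000,000,000 / effective rate ≈ 1000000 s → 277.78 hours.

277.78 hours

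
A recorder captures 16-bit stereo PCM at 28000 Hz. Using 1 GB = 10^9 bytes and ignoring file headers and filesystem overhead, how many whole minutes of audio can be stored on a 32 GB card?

Uncompressed byte rate = 28,000 × 2 × 2 = 112,000 bytes/s.
Capacity = 32 × 1,000,000,000 = 32,000,000,000 bytes.
32,000,000,000 / 112,000 ≈ 285714.29 s → 4,761 minutes.

4,761 minutes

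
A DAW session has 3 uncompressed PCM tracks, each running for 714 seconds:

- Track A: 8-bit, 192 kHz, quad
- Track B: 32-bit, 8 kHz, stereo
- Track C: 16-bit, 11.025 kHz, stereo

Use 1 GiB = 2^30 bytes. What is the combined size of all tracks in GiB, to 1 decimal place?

Track A: 192,000 × 714 × 1 × 4 = 548,352,000 bytes.
Track B: 8,000 × 714 × 4 × 2 = 45,696,000 bytes.
Track C: 11,025 × 714 × 2 × 2 = 31,487,400 bytes.
Total = 625,535,400 bytes = 0.6 GiB.

0.6 GiB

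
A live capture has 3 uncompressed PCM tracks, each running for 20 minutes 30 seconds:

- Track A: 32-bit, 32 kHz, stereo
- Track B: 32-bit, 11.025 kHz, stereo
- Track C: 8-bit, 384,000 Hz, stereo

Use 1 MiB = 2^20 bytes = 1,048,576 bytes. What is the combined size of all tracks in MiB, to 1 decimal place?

20 minutes 30 seconds = 1,230 s.
Track A: 32,000 × 1,230 × 4 × 2 = 314,880,000 bytes.
Track B: 11,025 × 1,230 × 4 × 2 = 108,486,000 bytes.
Track C: 384,000 × 1,230 × 1 × 2 = 944,640,000 bytes.
Total = 1,368,006,000 bytes = 1304.6 MiB.

1304.6 MiB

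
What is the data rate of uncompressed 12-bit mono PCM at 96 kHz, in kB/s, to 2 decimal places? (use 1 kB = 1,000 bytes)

Bit rate = 96,000 × 12 × 1 = 1,152,000 bits/s.
1,152,000 / 8 = 144,000 B/s = 144.00 kB/s.

144.00 kB/s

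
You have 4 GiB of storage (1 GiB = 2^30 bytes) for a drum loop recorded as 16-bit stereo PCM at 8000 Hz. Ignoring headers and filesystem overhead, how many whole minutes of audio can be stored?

Uncompressed byte rate = 8,000 × 2 × 2 = 32,000 bytes/s.
Capacity = 4 × 1,073,741,824 = 4,294,967,296 bytes.
4,294,967,296 / 32,000 ≈ 134217.73 s → 2,236 minutes.

2,236 minutes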